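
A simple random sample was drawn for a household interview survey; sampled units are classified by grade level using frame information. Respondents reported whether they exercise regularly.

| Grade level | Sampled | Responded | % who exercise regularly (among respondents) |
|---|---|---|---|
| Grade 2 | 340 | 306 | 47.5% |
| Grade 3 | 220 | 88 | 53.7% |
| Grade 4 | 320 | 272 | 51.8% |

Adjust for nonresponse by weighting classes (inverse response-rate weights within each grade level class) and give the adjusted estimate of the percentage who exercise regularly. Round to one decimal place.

50.6%

Class response rates: Grade 2 306/340 = 90%, Grade 3 88/220 = 40%, Grade 4 272/320 = 85%.
Each respondent's weight = sampled/responded in their class; summing within a class gives n_sampled, so:
  Grade 2: 340 × 47.5 = 16,150
  Grade 3: 220 × 53.7 = 11,814
  Grade 4: 320 × 51.8 = 16,576
Adjusted estimate = 44,540 / 880 = 50.6136 → 50.6%.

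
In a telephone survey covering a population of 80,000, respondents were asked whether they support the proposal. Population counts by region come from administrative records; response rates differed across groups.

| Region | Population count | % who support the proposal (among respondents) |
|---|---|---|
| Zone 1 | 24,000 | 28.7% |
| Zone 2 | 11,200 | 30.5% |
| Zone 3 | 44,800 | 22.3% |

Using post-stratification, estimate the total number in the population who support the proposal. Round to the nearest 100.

20,300

Apply each group's respondent rate to its population count:
  Zone 1: 24,000 × 28.7% = 6888
  Zone 2: 11,200 × 30.5% = 3416
  Zone 3: 44,800 × 22.3% = 9990.4
Estimated total = 20294.4 → 20,300.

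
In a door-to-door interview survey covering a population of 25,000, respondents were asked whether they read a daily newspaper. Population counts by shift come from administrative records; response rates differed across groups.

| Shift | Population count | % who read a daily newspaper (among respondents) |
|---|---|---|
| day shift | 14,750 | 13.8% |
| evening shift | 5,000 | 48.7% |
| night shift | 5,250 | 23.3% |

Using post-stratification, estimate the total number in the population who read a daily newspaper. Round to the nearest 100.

Estimated count per cell = population count × respondent percentage:
  day shift: 14,750 × 13.8% = 2035.5
  evening shift: 5,000 × 48.7% = 2435
  night shift: 5,250 × 23.3% = 1223.25
Estimated total = 5693.75 → 5,700.

5,700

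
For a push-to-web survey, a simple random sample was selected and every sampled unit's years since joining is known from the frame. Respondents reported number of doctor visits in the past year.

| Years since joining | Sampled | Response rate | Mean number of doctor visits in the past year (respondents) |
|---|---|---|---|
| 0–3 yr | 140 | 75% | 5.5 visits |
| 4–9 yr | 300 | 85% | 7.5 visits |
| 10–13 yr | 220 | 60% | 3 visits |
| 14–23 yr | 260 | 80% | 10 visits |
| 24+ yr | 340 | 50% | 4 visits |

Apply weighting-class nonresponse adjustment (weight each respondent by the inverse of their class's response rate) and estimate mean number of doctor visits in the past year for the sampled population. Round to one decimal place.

Weighting each respondent by the inverse class response rate inflates each class back to its sampled size, so the class weight is n_sampled:
  0–3 yr: 140 × 5.5 = 770
  4–9 yr: 300 × 7.5 = 2250
  10–13 yr: 220 × 3 = 660
  14–23 yr: 260 × 10 = 2600
  24+ yr: 340 × 4 = 1360
Adjusted estimate = 7640 / 1,260 = 6.06349 → 6.1.

6.1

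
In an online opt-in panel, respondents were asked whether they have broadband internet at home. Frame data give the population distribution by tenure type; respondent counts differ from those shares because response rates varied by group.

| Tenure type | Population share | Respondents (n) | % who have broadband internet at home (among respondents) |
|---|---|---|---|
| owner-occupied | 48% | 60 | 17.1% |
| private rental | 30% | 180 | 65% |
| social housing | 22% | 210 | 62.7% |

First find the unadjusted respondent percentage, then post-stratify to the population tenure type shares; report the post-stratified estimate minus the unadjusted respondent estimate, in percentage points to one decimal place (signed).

-16.0 percentage points

Unadjusted (pooled respondent) estimate weights by respondent counts:
  (60/450)×17.1 + (180/450)×65 + (210/450)×62.7 = 57.54%
Post-stratifying to population shares instead:
  0.48×17.1 + 0.3×65 + 0.22×62.7 = 41.502%
Difference = 41.502 − 57.54 = -16.038 pp.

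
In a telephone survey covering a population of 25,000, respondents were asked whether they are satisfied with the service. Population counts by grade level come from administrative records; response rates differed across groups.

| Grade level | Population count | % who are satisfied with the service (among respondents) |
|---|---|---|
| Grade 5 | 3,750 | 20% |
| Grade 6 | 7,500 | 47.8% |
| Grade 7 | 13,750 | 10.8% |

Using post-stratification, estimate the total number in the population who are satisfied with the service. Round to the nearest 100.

Estimated count per cell = population count × respondent percentage:
  Grade 5: 3,750 × 20% = 750
  Grade 6: 7,500 × 47.8% = 3585
  Grade 7: 13,750 × 10.8% = 1485
Estimated total = 5820 → 5,800.

5,800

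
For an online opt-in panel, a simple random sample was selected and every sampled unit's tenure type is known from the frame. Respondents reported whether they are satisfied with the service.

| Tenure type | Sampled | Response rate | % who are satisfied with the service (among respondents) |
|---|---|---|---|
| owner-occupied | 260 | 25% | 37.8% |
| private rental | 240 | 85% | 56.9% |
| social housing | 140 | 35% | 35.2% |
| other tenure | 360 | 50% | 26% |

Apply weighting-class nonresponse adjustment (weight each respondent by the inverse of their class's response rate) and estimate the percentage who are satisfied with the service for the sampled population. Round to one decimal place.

Each respondent's weight = sampled/responded in their class; summing within a class gives n_sampled, so:
  owner-occupied: 260 × 37.8 = 9828
  private rental: 240 × 56.9 = 13,656
  social housing: 140 × 35.2 = 4928
  other tenure: 360 × 26 = 9360
Adjusted estimate = 37,772 / 1,000 = 37.772 → 37.8%.

37.8%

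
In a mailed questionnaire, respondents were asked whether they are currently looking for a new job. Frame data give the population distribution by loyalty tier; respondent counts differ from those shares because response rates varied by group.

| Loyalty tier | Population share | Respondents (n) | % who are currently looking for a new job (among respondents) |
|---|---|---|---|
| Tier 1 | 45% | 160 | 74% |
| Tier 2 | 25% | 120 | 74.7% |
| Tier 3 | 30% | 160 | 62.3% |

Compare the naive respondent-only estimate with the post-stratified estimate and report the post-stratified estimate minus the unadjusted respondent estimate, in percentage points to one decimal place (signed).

Unadjusted (pooled respondent) estimate weights by respondent counts:
  (160/440)×74 + (120/440)×74.7 + (160/440)×62.3 = 69.9364%
Post-stratifying to population shares instead:
  0.45×74 + 0.25×74.7 + 0.3×62.3 = 70.665%
Difference = 70.665 − 69.9364 = 0.7286 pp.

+0.7 percentage points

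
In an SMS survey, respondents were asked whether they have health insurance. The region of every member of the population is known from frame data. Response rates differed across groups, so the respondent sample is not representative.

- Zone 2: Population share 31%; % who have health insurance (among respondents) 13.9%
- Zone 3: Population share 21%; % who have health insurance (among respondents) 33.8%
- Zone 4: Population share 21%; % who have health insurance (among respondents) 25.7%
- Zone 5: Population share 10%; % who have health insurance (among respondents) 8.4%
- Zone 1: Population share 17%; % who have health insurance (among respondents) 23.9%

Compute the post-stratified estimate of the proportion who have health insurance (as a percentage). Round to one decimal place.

21.7%

Reweight to the known region distribution:
  Zone 2: 0.31 × 13.9 = 4.309
  Zone 3: 0.21 × 33.8 = 7.098
  Zone 4: 0.21 × 25.7 = 5.397
  Zone 5: 0.1 × 8.4 = 0.84
  Zone 1: 0.17 × 23.9 = 4.063
Post-stratified estimate = 21.707 → 21.7%.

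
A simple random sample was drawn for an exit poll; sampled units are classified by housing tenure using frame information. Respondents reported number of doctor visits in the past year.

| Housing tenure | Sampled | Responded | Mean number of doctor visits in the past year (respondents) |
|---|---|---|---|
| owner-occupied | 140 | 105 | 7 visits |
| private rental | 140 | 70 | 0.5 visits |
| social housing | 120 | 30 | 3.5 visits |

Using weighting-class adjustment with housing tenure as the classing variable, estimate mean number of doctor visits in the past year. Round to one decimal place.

Response rates by class: owner-occupied 105/140 = 75%, private rental 70/140 = 50%, social housing 30/120 = 25%.
With weight = n_sampled/n_responded per class, the weighted class total is n_sampled:
  owner-occupied: 140 × 7 = 980
  private rental: 140 × 0.5 = 70
  social housing: 120 × 3.5 = 420
Adjusted estimate = 1470 / 400 = 3.675 → 3.7.

3.7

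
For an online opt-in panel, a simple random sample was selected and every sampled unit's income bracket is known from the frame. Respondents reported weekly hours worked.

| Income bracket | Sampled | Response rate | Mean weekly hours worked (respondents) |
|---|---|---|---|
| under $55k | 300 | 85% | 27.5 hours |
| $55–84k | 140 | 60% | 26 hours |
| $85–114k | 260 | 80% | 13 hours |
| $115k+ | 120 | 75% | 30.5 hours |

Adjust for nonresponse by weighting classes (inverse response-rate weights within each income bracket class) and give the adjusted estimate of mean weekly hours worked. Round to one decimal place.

Inverse-response-rate weighting restores each class to its sampled count, so class totals weight by n_sampled:
  under $55k: 300 × 27.5 = 8250
  $55–84k: 140 × 26 = 3640
  $85–114k: 260 × 13 = 3380
  $115k+: 120 × 30.5 = 3660
Adjusted estimate = 18,930 / 820 = 23.0854 → 23.1.

23.1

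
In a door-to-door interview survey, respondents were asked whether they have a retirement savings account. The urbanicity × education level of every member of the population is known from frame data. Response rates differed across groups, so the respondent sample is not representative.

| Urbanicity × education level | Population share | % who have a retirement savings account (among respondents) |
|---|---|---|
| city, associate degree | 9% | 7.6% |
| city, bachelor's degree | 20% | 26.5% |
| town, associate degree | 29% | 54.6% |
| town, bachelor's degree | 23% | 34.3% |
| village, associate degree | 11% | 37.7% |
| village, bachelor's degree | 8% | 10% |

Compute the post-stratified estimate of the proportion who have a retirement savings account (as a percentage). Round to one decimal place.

Post-stratification weights by population share, not respondent share:
  city, associate degree: 0.09 × 7.6 = 0.684
  city, bachelor's degree: 0.2 × 26.5 = 5.3
  town, associate degree: 0.29 × 54.6 = 15.834
  town, bachelor's degree: 0.23 × 34.3 = 7.889
  village, associate degree: 0.11 × 37.7 = 4.147
  village, bachelor's degree: 0.08 × 10 = 0.8
Post-stratified estimate = 34.654 → 34.7%.

34.7%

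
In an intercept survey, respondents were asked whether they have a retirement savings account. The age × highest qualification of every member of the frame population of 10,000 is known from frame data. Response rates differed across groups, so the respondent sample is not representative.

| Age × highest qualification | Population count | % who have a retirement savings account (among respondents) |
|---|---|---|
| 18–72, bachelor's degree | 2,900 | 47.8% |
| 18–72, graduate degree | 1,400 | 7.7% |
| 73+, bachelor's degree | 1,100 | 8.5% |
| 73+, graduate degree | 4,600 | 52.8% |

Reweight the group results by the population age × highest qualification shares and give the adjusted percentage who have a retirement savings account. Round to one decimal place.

Each cell contributes population-share × respondent value:
  18–72, bachelor's degree: (2,900/10,000) × 47.8 = 13.862
  18–72, graduate degree: (1,400/10,000) × 7.7 = 1.078
  73+, bachelor's degree: (1,100/10,000) × 8.5 = 0.935
  73+, graduate degree: (4,600/10,000) × 52.8 = 24.288
Post-stratified estimate = 40.163 → 40.2%.

40.2%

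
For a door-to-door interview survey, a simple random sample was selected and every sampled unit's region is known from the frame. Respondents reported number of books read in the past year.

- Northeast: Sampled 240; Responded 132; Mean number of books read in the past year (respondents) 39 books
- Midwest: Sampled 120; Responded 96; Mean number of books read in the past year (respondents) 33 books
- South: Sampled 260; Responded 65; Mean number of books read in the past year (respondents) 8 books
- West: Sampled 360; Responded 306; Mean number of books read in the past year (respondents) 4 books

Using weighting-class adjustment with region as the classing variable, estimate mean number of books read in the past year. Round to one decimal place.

17.2

Response rates by class: Northeast 132/240 = 55%, Midwest 96/120 = 80%, South 65/260 = 25%, West 306/360 = 85%.
With weight = n_sampled/n_responded per class, the weighted class total is n_sampled:
  Northeast: 240 × 39 = 9360
  Midwest: 120 × 33 = 3960
  South: 260 × 8 = 2080
  West: 360 × 4 = 1440
Adjusted estimate = 16,840 / 980 = 17.1837 → 17.2.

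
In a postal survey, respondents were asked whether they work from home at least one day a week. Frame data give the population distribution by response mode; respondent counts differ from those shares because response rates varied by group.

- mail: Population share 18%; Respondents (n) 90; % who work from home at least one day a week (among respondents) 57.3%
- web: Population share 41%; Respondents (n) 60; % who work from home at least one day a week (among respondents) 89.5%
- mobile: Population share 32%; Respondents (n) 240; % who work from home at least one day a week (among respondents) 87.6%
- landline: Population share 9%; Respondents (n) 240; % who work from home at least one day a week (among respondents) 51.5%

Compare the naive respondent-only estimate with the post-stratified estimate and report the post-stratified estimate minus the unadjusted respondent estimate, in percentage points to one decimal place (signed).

+10.0 percentage points

Naive respondent-only estimate (weights = respondent counts):
  (90/630)×57.3 + (60/630)×89.5 + (240/630)×87.6 + (240/630)×51.5 = 69.7%
Post-stratified estimate weights by population shares:
  0.18×57.3 + 0.41×89.5 + 0.32×87.6 + 0.09×51.5 = 79.676%
Difference = 79.676 − 69.7 = 9.976 pp.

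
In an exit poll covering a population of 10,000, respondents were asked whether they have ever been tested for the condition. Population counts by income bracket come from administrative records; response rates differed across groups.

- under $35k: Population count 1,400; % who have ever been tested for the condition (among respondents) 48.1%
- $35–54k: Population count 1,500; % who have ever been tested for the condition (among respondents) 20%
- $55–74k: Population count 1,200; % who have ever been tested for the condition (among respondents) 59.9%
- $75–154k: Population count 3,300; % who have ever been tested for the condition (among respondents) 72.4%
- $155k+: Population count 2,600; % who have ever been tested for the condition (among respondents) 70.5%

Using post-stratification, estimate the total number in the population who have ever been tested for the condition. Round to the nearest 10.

Apply each group's respondent rate to its population count:
  under $35k: 1,400 × 48.1% = 673.4
  $35–54k: 1,500 × 20% = 300
  $55–74k: 1,200 × 59.9% = 718.8
  $75–154k: 3,300 × 72.4% = 2389.2
  $155k+: 2,600 × 70.5% = 1833
Estimated total = 5914.4 → 5,910.

5,910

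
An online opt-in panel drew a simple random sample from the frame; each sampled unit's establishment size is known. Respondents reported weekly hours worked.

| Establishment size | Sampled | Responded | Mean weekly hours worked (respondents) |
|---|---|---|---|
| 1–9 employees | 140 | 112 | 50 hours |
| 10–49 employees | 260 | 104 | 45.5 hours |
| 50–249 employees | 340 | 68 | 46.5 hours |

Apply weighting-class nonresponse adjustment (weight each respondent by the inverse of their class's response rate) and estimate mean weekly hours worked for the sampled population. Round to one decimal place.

46.8

Class response rates: 1–9 employees 112/140 = 80%, 10–49 employees 104/260 = 40%, 50–249 employees 68/340 = 20%.
Each respondent's weight = sampled/responded in their class; summing within a class gives n_sampled, so:
  1–9 employees: 140 × 50 = 7000
  10–49 employees: 260 × 45.5 = 11,830
  50–249 employees: 340 × 46.5 = 15,810
Adjusted estimate = 34,640 / 740 = 46.8108 → 46.8.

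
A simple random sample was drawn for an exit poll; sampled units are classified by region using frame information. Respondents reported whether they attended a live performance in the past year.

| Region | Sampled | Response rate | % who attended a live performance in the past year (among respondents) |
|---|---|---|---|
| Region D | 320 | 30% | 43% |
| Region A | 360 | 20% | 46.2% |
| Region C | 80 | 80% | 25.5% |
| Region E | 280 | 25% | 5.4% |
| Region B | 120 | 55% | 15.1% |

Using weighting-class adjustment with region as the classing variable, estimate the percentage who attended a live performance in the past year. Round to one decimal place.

30.8%

Weighting each respondent by the inverse class response rate inflates each class back to its sampled size, so the class weight is n_sampled:
  Region D: 320 × 43 = 13,760
  Region A: 360 × 46.2 = 16,632
  Region C: 80 × 25.5 = 2040
  Region E: 280 × 5.4 = 1512
  Region B: 120 × 15.1 = 1812
Adjusted estimate = 35,756 / 1,160 = 30.8241 → 30.8%.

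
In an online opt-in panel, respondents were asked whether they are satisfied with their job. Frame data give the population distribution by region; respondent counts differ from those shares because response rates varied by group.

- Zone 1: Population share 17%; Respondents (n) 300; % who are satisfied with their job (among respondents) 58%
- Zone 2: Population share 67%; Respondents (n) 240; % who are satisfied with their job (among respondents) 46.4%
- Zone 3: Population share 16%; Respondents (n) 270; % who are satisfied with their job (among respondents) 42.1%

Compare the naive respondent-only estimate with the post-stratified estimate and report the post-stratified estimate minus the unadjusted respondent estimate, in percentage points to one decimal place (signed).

-1.6 percentage points

Without adjustment, the pooled respondent share is:
  (300/810)×58 + (240/810)×46.4 + (270/810)×42.1 = 49.263%
Post-stratifying to population shares instead:
  0.17×58 + 0.67×46.4 + 0.16×42.1 = 47.684%
Difference = 47.684 − 49.263 = -1.579 pp.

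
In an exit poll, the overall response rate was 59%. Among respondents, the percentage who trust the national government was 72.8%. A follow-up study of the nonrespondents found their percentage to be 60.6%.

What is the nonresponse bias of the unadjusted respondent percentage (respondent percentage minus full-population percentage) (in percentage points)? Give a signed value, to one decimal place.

Nonresponse fraction = 1 − 0.59 = 0.41.
Bias = (nonresponse fraction) × (respondent percentage − nonrespondent percentage)
     = 0.41 × (72.8 − 60.6) = 0.41 × 12.2 = 5.002.

+5.0 percentage points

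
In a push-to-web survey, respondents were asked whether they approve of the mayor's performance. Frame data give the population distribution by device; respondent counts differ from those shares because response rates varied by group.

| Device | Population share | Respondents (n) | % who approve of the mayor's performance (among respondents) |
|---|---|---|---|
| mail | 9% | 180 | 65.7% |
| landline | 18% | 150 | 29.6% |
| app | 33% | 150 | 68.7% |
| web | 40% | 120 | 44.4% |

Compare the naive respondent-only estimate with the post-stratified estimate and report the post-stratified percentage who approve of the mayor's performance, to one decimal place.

Unadjusted (pooled respondent) estimate weights by respondent counts:
  (180/600)×65.7 + (150/600)×29.6 + (150/600)×68.7 + (120/600)×44.4 = 53.165%
Post-stratifying to population shares instead:
  0.09×65.7 + 0.18×29.6 + 0.33×68.7 + 0.4×44.4 = 51.672%

51.7%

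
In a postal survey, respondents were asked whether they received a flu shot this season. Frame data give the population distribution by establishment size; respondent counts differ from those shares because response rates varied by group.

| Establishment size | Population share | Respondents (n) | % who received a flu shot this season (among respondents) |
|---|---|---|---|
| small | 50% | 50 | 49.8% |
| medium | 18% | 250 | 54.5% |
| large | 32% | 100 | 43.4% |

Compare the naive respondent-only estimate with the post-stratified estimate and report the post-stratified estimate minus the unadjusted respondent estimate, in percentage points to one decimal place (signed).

Without adjustment, the pooled respondent share is:
  (50/400)×49.8 + (250/400)×54.5 + (100/400)×43.4 = 51.1375%
Post-stratifying to population shares instead:
  0.5×49.8 + 0.18×54.5 + 0.32×43.4 = 48.598%
Difference = 48.598 − 51.1375 = -2.5395 pp.

-2.5 percentage points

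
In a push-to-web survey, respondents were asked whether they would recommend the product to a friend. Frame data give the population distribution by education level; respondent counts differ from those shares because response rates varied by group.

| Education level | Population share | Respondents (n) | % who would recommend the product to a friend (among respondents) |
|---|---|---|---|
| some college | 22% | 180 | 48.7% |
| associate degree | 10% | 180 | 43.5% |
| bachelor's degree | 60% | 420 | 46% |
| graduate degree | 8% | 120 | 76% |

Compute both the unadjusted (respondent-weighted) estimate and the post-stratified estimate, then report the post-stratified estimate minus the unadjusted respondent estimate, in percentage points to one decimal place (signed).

-1.3 percentage points

Naive respondent-only estimate (weights = respondent counts):
  (180/900)×48.7 + (180/900)×43.5 + (420/900)×46 + (120/900)×76 = 50.04%
Post-stratifying to population shares instead:
  0.22×48.7 + 0.1×43.5 + 0.6×46 + 0.08×76 = 48.744%
Difference = 48.744 − 50.04 = -1.296 pp.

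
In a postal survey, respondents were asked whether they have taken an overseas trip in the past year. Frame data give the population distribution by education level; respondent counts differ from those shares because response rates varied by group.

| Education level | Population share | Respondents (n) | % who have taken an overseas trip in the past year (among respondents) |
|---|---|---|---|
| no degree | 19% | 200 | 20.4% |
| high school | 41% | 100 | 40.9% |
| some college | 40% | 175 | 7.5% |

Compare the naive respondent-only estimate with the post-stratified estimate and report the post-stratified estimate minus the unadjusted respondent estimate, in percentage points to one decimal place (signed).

+3.7 percentage points

Without adjustment, the pooled respondent share is:
  (200/475)×20.4 + (100/475)×40.9 + (175/475)×7.5 = 19.9632%
Post-stratifying to population shares instead:
  0.19×20.4 + 0.41×40.9 + 0.4×7.5 = 23.645%
Difference = 23.645 − 19.9632 = 3.6818 pp.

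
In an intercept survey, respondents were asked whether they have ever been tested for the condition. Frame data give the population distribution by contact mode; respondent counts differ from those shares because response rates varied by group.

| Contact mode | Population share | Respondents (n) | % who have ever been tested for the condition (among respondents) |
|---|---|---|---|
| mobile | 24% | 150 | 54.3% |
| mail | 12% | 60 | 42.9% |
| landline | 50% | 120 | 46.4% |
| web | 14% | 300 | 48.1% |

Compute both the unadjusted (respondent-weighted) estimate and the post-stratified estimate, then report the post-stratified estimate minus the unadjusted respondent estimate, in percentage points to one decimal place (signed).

-0.6 percentage points

Naive respondent-only estimate (weights = respondent counts):
  (150/630)×54.3 + (60/630)×42.9 + (120/630)×46.4 + (300/630)×48.1 = 48.7571%
Post-stratified estimate weights by population shares:
  0.24×54.3 + 0.12×42.9 + 0.5×46.4 + 0.14×48.1 = 48.114%
Difference = 48.114 − 48.7571 = -0.6431 pp.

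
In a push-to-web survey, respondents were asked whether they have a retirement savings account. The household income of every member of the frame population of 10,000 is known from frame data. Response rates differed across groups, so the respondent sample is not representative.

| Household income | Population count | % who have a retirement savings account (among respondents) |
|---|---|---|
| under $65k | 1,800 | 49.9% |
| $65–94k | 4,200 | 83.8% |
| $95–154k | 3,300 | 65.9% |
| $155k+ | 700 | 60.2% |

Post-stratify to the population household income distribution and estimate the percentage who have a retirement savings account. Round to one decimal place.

70.1%

Post-stratification weights by population share, not respondent share:
  under $65k: (1,800/10,000) × 49.9 = 8.982
  $65–94k: (4,200/10,000) × 83.8 = 35.196
  $95–154k: (3,300/10,000) × 65.9 = 21.747
  $155k+: (700/10,000) × 60.2 = 4.214
Post-stratified estimate = 70.139 → 70.1%.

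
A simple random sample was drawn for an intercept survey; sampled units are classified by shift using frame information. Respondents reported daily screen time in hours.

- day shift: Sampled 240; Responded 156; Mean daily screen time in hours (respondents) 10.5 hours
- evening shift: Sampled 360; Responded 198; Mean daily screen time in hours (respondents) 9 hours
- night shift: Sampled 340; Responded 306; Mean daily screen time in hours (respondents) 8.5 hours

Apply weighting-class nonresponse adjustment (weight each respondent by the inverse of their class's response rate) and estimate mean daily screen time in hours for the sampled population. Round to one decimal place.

9.2

Response rates by class: day shift 156/240 = 65%, evening shift 198/360 = 55%, night shift 306/340 = 90%.
Each respondent's weight = sampled/responded in their class; summing within a class gives n_sampled, so:
  day shift: 240 × 10.5 = 2520
  evening shift: 360 × 9 = 3240
  night shift: 340 × 8.5 = 2890
Adjusted estimate = 8650 / 940 = 9.20213 → 9.2.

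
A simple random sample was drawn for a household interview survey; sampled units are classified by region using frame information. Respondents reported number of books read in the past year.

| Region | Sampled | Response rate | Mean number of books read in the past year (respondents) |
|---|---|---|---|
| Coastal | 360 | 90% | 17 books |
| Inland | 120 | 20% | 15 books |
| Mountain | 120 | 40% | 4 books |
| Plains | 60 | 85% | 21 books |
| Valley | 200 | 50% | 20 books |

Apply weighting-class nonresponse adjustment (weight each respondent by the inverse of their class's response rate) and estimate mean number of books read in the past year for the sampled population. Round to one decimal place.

15.9

Inverse-response-rate weighting restores each class to its sampled count, so class totals weight by n_sampled:
  Coastal: 360 × 17 = 6120
  Inland: 120 × 15 = 1800
  Mountain: 120 × 4 = 480
  Plains: 60 × 21 = 1260
  Valley: 200 × 20 = 4000
Adjusted estimate = 13,660 / 860 = 15.8837 → 15.9.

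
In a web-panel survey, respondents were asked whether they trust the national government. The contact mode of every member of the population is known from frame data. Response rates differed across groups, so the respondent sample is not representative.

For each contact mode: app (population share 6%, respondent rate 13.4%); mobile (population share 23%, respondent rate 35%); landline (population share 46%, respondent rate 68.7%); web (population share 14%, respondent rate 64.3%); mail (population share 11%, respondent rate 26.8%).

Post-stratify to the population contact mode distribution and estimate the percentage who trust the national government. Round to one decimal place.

52.4%

Post-stratification weights by population share, not respondent share:
  app: 0.06 × 13.4 = 0.804
  mobile: 0.23 × 35 = 8.05
  landline: 0.46 × 68.7 = 31.602
  web: 0.14 × 64.3 = 9.002
  mail: 0.11 × 26.8 = 2.948
Post-stratified estimate = 52.406 → 52.4%.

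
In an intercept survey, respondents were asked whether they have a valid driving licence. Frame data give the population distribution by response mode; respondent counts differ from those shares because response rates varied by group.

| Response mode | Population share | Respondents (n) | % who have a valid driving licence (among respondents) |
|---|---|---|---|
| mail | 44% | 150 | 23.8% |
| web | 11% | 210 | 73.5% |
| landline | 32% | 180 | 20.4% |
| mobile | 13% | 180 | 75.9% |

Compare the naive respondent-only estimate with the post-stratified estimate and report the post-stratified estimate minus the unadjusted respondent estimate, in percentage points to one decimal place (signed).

Without adjustment, the pooled respondent share is:
  (150/720)×23.8 + (210/720)×73.5 + (180/720)×20.4 + (180/720)×75.9 = 50.4708%
Post-stratified estimate weights by population shares:
  0.44×23.8 + 0.11×73.5 + 0.32×20.4 + 0.13×75.9 = 34.952%
Difference = 34.952 − 50.4708 = -15.5188 pp.

-15.5 percentage points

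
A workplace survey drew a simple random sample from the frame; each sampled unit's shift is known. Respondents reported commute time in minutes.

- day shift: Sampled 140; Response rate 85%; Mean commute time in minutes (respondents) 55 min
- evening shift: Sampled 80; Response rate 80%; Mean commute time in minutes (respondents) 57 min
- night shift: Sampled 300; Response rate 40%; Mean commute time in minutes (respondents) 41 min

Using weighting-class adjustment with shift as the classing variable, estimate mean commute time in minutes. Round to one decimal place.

With weight = n_sampled/n_responded per class, the weighted class total is n_sampled:
  day shift: 140 × 55 = 7700
  evening shift: 80 × 57 = 4560
  night shift: 300 × 41 = 12,300
Adjusted estimate = 24,560 / 520 = 47.2308 → 47.2.

47.2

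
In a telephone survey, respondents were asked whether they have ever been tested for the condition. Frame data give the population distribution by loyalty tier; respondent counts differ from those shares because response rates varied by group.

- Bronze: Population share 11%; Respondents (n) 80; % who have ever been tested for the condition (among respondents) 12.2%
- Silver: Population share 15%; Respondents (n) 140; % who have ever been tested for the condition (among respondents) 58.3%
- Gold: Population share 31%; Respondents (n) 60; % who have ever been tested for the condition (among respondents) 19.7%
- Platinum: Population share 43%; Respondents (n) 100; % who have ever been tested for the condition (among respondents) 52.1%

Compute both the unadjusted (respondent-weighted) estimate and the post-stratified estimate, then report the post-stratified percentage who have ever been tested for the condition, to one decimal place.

Naive respondent-only estimate (weights = respondent counts):
  (80/380)×12.2 + (140/380)×58.3 + (60/380)×19.7 + (100/380)×52.1 = 40.8684%
Post-stratifying to population shares instead:
  0.11×12.2 + 0.15×58.3 + 0.31×19.7 + 0.43×52.1 = 38.597%

38.6%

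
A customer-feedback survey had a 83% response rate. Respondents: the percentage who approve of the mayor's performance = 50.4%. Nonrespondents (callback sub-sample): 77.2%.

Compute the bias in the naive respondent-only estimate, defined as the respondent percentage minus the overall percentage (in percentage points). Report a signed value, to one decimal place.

-4.6 percentage points

Nonresponse fraction = 1 − 0.83 = 0.17.
Bias = (nonresponse fraction) × (respondent percentage − nonrespondent percentage)
     = 0.17 × (50.4 − 77.2) = 0.17 × -26.8 = -4.556.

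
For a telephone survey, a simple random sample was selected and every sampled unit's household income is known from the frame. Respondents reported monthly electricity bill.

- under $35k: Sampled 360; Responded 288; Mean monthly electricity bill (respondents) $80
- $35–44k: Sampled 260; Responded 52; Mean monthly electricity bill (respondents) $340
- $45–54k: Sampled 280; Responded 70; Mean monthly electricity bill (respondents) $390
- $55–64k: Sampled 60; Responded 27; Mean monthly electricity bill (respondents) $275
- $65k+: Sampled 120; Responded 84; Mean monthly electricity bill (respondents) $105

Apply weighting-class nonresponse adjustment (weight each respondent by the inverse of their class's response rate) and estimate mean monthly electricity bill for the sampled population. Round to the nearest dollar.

$237

Class response rates: under $35k 288/360 = 80%, $35–44k 52/260 = 20%, $45–54k 70/280 = 25%, $55–64k 27/60 = 45%, $65k+ 84/120 = 70%.
Each respondent's weight = sampled/responded in their class; summing within a class gives n_sampled, so:
  under $35k: 360 × 80 = 28,800
  $35–44k: 260 × 340 = 88,400
  $45–54k: 280 × 390 = 109,200
  $55–64k: 60 × 275 = 16,500
  $65k+: 120 × 105 = 12,600
Adjusted estimate = 255,500 / 1,080 = 236.574 → $237.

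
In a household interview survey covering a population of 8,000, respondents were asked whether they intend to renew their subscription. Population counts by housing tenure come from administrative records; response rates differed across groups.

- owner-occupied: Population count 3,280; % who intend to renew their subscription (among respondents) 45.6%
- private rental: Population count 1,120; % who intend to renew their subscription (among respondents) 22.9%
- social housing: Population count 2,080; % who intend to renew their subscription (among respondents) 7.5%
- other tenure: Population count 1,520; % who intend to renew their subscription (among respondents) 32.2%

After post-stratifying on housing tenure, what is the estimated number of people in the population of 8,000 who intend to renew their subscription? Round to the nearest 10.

2,400

Apply each group's respondent rate to its population count:
  owner-occupied: 3,280 × 45.6% = 1495.68
  private rental: 1,120 × 22.9% = 256.48
  social housing: 2,080 × 7.5% = 156
  other tenure: 1,520 × 32.2% = 489.44
Estimated total = 2397.6 → 2,400.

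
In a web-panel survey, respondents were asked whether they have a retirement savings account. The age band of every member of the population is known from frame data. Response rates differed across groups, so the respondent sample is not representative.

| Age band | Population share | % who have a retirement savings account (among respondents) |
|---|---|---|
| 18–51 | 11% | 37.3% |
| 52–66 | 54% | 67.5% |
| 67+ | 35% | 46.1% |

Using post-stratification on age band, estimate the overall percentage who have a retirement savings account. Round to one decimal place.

56.7%

Reweight to the known age band distribution:
  18–51: 0.11 × 37.3 = 4.103
  52–66: 0.54 × 67.5 = 36.45
  67+: 0.35 × 46.1 = 16.135
Post-stratified estimate = 56.688 → 56.7%.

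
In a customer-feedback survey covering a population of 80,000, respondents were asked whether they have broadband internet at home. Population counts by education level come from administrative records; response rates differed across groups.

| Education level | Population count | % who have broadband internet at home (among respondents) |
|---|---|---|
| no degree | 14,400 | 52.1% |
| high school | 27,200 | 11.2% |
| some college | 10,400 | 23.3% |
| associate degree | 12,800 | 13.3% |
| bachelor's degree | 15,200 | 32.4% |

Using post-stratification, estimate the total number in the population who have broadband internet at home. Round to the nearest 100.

19,600

Each cell contributes its population count × the respondent rate:
  no degree: 14,400 × 52.1% = 7502.4
  high school: 27,200 × 11.2% = 3046.4
  some college: 10,400 × 23.3% = 2423.2
  associate degree: 12,800 × 13.3% = 1702.4
  bachelor's degree: 15,200 × 32.4% = 4924.8
Estimated total = 19599.2 → 19,600.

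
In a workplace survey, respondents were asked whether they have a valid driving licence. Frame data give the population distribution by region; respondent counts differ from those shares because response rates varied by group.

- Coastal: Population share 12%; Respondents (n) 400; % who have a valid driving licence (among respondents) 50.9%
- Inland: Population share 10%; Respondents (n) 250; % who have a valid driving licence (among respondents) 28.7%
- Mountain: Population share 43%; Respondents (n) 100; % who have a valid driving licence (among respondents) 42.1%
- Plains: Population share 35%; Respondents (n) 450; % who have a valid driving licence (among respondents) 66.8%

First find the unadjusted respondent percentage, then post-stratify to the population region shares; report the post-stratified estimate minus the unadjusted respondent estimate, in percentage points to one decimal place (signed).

-1.0 percentage points

Unadjusted (pooled respondent) estimate weights by respondent counts:
  (400/1200)×50.9 + (250/1200)×28.7 + (100/1200)×42.1 + (450/1200)×66.8 = 51.5042%
Post-stratifying to population shares instead:
  0.12×50.9 + 0.1×28.7 + 0.43×42.1 + 0.35×66.8 = 50.461%
Difference = 50.461 − 51.5042 = -1.0432 pp.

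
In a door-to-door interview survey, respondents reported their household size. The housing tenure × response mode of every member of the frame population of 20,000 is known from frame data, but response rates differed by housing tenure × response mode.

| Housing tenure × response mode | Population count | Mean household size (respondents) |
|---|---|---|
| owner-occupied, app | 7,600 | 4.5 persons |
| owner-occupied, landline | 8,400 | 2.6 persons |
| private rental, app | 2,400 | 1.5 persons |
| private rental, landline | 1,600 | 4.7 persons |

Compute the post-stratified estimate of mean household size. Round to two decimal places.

3.36

Post-stratification weights by population share, not respondent share:
  owner-occupied, app: (7,600/20,000) × 4.5 = 1.71
  owner-occupied, landline: (8,400/20,000) × 2.6 = 1.092
  private rental, app: (2,400/20,000) × 1.5 = 0.18
  private rental, landline: (1,600/20,000) × 4.7 = 0.376
Post-stratified estimate = 3.358 → 3.36.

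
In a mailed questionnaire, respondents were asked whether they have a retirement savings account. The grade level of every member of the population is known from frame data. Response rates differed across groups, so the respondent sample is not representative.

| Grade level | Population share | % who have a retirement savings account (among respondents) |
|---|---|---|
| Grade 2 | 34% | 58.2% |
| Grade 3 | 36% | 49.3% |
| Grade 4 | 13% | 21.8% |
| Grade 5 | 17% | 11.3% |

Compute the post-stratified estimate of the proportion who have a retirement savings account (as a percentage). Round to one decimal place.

Post-stratification weights by population share, not respondent share:
  Grade 2: 0.34 × 58.2 = 19.788
  Grade 3: 0.36 × 49.3 = 17.748
  Grade 4: 0.13 × 21.8 = 2.834
  Grade 5: 0.17 × 11.3 = 1.921
Post-stratified estimate = 42.291 → 42.3%.

42.3%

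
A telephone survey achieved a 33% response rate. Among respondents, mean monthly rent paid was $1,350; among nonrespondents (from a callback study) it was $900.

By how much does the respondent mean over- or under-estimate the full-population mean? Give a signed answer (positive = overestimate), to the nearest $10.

Nonresponse fraction = 1 − 0.33 = 0.67.
Bias = (nonresponse fraction) × (respondent mean − nonrespondent mean)
     = 0.67 × (1350 − 900) = 0.67 × 450 = 301.5.

+$300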